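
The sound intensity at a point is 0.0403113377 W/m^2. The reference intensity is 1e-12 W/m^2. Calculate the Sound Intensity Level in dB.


Given values:
  I = 0.0403113377 W/m^2
  I_ref = 1e-12 W/m^2
Formula: SIL = 10 * log10(I / I_ref)
Compute ratio: I / I_ref = 40311337700
Compute log10: log10(40311337700) = 10.605427
Multiply: SIL = 10 * 10.605427 = 106.05

106.05 dB


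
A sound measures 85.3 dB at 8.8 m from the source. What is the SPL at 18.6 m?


Given values:
  SPL1 = 85.3 dB, r1 = 8.8 m, r2 = 18.6 m
Formula: SPL2 = SPL1 - 20 * log10(r2 / r1)
Compute ratio: r2 / r1 = 18.6 / 8.8 = 2.1136
Compute log10: log10(2.1136) = 0.325023
Compute drop: 20 * 0.325023 = 6.5005
SPL2 = 85.3 - 6.5005 = 78.8

78.8 dB


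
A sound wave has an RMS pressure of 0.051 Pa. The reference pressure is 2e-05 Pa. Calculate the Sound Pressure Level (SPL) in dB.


Given values:
  p = 0.051 Pa
  p_ref = 2e-05 Pa
Formula: SPL = 20 * log10(p / p_ref)
Compute ratio: p / p_ref = 0.051 / 2e-05 = 2550
Compute log10: log10(2550) = 3.40654
Multiply: SPL = 20 * 3.40654 = 68.13

68.13 dB


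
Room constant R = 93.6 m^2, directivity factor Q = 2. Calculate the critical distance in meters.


Given values:
  R = 93.6 m^2, Q = 2
Formula: d_c = 0.141 * sqrt(Q * R)
Compute Q * R = 2 * 93.6 = 187.2
Compute sqrt(187.2) = 13.6821
d_c = 0.141 * 13.6821 = 1.929

1.929 m


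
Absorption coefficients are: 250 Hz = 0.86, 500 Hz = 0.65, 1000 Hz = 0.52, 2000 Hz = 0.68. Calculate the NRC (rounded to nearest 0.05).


Given values:
  a_250 = 0.86, a_500 = 0.65
  a_1000 = 0.52, a_2000 = 0.68
Formula: NRC = (a250 + a500 + a1000 + a2000) / 4
Sum = 0.86 + 0.65 + 0.52 + 0.68 = 2.71
NRC = 2.71 / 4 = 0.6775
Rounded to nearest 0.05: 0.7

0.7


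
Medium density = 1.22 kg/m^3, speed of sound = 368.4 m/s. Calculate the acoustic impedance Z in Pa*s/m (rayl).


Given values:
  rho = 1.22 kg/m^3
  c = 368.4 m/s
Formula: Z = rho * c
Z = 1.22 * 368.4
Z = 449.45

449.45 rayl


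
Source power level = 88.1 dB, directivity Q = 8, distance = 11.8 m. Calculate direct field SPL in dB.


Given values:
  Lw = 88.1 dB, Q = 8, r = 11.8 m
Formula: SPL = Lw + 10 * log10(Q / (4 * pi * r^2))
Compute 4 * pi * r^2 = 4 * pi * 11.8^2 = 1749.7414
Compute Q / denom = 8 / 1749.7414 = 0.0045721
Compute 10 * log10(0.0045721) = -23.3988
SPL = 88.1 + (-23.3988) = 64.7

64.7 dB


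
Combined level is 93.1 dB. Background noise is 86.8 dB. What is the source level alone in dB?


Given values:
  L_total = 93.1 dB, L_bg = 86.8 dB
Formula: L_source = 10 * log10(10^(L_total/10) - 10^(L_bg/10))
Convert to linear:
  10^(93.1/10) = 2041737944.6695
  10^(86.8/10) = 478630092.3226
Difference: 2041737944.6695 - 478630092.3226 = 1563107852.3469
L_source = 10 * log10(1563107852.3469) = 91.94

91.94 dB


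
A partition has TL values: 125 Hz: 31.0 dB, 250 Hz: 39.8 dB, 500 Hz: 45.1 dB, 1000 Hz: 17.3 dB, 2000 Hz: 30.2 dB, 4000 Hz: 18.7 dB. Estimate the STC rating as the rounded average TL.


Given TL values at each frequency:
  125 Hz: 31.0 dB
  250 Hz: 39.8 dB
  500 Hz: 45.1 dB
  1000 Hz: 17.3 dB
  2000 Hz: 30.2 dB
  4000 Hz: 18.7 dB
Formula: STC ~ round(average of TL values)
Sum = 31.0 + 39.8 + 45.1 + 17.3 + 30.2 + 18.7 = 182.1
Average = 182.1 / 6 = 30.35
Rounded: 30

30


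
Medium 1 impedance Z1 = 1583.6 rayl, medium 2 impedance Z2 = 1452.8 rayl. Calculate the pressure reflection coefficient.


Given values:
  Z1 = 1583.6 rayl, Z2 = 1452.8 rayl
Formula: R = (Z2 - Z1) / (Z2 + Z1)
Numerator: Z2 - Z1 = 1452.8 - 1583.6 = -130.8
Denominator: Z2 + Z1 = 1452.8 + 1583.6 = 3036.4
R = -130.8 / 3036.4 = -0.0431

-0.0431


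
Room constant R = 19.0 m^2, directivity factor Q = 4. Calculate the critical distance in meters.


Given values:
  R = 19.0 m^2, Q = 4
Formula: d_c = 0.141 * sqrt(Q * R)
Compute Q * R = 4 * 19.0 = 76.0
Compute sqrt(76.0) = 8.7178
d_c = 0.141 * 8.7178 = 1.229

1.229 m


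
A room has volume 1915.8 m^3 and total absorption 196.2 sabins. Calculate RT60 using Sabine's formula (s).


Given values:
  V = 1915.8 m^3
  A = 196.2 sabins
Formula: RT60 = 0.161 * V / A
Numerator: 0.161 * 1915.8 = 308.4438
RT60 = 308.4438 / 196.2 = 1.572

1.572 s


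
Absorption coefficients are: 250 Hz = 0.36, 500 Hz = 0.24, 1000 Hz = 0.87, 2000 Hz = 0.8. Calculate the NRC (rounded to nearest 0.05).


Given values:
  a_250 = 0.36, a_500 = 0.24
  a_1000 = 0.87, a_2000 = 0.8
Formula: NRC = (a250 + a500 + a1000 + a2000) / 4
Sum = 0.36 + 0.24 + 0.87 + 0.8 = 2.27
NRC = 2.27 / 4 = 0.5675
Rounded to nearest 0.05: 0.55

0.55


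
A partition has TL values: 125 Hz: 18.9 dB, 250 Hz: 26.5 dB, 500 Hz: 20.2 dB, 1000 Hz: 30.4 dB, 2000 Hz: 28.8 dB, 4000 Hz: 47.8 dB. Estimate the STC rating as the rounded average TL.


Given TL values at each frequency:
  125 Hz: 18.9 dB
  250 Hz: 26.5 dB
  500 Hz: 20.2 dB
  1000 Hz: 30.4 dB
  2000 Hz: 28.8 dB
  4000 Hz: 47.8 dB
Formula: STC ~ round(average of TL values)
Sum = 18.9 + 26.5 + 20.2 + 30.4 + 28.8 + 47.8 = 172.6
Average = 172.6 / 6 = 28.77
Rounded: 29

29


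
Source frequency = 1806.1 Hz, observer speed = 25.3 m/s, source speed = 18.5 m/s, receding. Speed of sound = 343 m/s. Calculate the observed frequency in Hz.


Given values:
  f_s = 1806.1 Hz, v_o = 25.3 m/s, v_s = 18.5 m/s
  Direction: receding
Formula: f_o = f_s * (c - v_o) / (c + v_s)
Numerator: c - v_o = 343 - 25.3 = 317.7
Denominator: c + v_s = 343 + 18.5 = 361.5
f_o = 1806.1 * 317.7 / 361.5 = 1587.27

1587.27 Hz


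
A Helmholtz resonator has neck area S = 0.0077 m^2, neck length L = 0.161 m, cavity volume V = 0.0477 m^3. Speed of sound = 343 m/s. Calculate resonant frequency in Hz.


Given values:
  S = 0.0077 m^2, L = 0.161 m, V = 0.0477 m^3, c = 343 m/s
Formula: f = (c / (2*pi)) * sqrt(S / (V * L))
Compute V * L = 0.0477 * 0.161 = 0.0076797
Compute S / (V * L) = 0.0077 / 0.0076797 = 1.0026
Compute sqrt(1.0026) = 1.001299
Compute c / (2*pi) = 343 / 6.283185 = 54.590148
f = 54.590148 * 1.001299 = 54.66

54.66 Hz


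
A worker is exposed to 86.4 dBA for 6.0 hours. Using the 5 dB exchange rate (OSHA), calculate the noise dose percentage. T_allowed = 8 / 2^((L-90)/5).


Given values:
  L = 86.4 dBA, T = 6.0 hours
Formula: T_allowed = 8 / 2^((L - 90) / 5)
Compute exponent: (86.4 - 90) / 5 = -0.72
Compute 2^(-0.72) = 0.607097
T_allowed = 8 / 0.607097 = 13.177466 hours
Dose = (T / T_allowed) * 100
Dose = (6.0 / 13.177466) * 100 = 45.53

45.53 %


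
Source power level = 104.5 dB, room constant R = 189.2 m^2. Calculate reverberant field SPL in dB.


Given values:
  Lw = 104.5 dB, R = 189.2 m^2
Formula: SPL = Lw + 10 * log10(4 / R)
Compute 4 / R = 4 / 189.2 = 0.021142
Compute 10 * log10(0.021142) = -16.7485
SPL = 104.5 + (-16.7485) = 87.75

87.75 dB


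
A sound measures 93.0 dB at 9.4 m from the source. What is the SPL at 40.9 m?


Given values:
  SPL1 = 93.0 dB, r1 = 9.4 m, r2 = 40.9 m
Formula: SPL2 = SPL1 - 20 * log10(r2 / r1)
Compute ratio: r2 / r1 = 40.9 / 9.4 = 4.3511
Compute log10: log10(4.3511) = 0.638599
Compute drop: 20 * 0.638599 = 12.772
SPL2 = 93.0 - 12.772 = 80.23

80.23 dB


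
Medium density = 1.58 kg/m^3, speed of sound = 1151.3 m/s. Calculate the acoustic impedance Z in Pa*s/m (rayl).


Given values:
  rho = 1.58 kg/m^3
  c = 1151.3 m/s
Formula: Z = rho * c
Z = 1.58 * 1151.3
Z = 1819.05

1819.05 rayl


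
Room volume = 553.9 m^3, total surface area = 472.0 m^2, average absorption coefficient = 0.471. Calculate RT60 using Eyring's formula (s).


Given values:
  V = 553.9 m^3, S = 472.0 m^2, alpha = 0.471
Formula: RT60 = 0.161 * V / (-S * ln(1 - alpha))
Compute ln(1 - 0.471) = ln(0.529) = -0.636767
Denominator: -472.0 * -0.636767 = 300.554
Numerator: 0.161 * 553.9 = 89.1779
RT60 = 89.1779 / 300.554 = 0.297

0.297 s


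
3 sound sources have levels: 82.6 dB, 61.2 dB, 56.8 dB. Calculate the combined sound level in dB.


Formula: L_total = 10 * log10( sum(10^(Li/10)) )
  Source 1: 10^(82.6/10) = 181970085.861
  Source 2: 10^(61.2/10) = 1318256.7386
  Source 3: 10^(56.8/10) = 478630.0923
Sum of linear values = 183766972.6919
L_total = 10 * log10(183766972.6919) = 82.64

82.64 dB


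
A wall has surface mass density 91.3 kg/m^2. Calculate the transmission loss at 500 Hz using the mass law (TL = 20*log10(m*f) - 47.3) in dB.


Given values:
  m = 91.3 kg/m^2, f = 500 Hz
Formula: TL = 20 * log10(m * f) - 47.3
Compute m * f = 91.3 * 500 = 45650.0
Compute log10(45650.0) = 4.659441
Compute 20 * 4.659441 = 93.1888
TL = 93.1888 - 47.3 = 45.89

45.89 dB


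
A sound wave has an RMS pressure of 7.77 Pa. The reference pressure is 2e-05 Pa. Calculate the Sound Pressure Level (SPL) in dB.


Given values:
  p = 7.77 Pa
  p_ref = 2e-05 Pa
Formula: SPL = 20 * log10(p / p_ref)
Compute ratio: p / p_ref = 7.77 / 2e-05 = 388500
Compute log10: log10(388500) = 5.589391
Multiply: SPL = 20 * 5.589391 = 111.79

111.79 dB


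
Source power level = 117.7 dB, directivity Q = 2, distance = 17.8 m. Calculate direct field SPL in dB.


Given values:
  Lw = 117.7 dB, Q = 2, r = 17.8 m
Formula: SPL = Lw + 10 * log10(Q / (4 * pi * r^2))
Compute 4 * pi * r^2 = 4 * pi * 17.8^2 = 3981.5289
Compute Q / denom = 2 / 3981.5289 = 0.00050232
Compute 10 * log10(0.00050232) = -32.9902
SPL = 117.7 + (-32.9902) = 84.71

84.71 dB


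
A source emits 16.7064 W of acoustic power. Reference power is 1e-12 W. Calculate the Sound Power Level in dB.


Given values:
  W = 16.7064 W
  W_ref = 1e-12 W
Formula: SWL = 10 * log10(W / W_ref)
Compute ratio: W / W_ref = 16706400000000
Compute log10: log10(16706400000000) = 13.222883
Multiply: SWL = 10 * 13.222883 = 132.23

132.23 dB


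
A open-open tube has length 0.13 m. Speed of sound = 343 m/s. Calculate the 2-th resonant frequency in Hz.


Given values:
  Tube type: open-open, L = 0.13 m, c = 343 m/s, n = 2
Formula: f_n = n * c / (2 * L)
Compute 2 * L = 2 * 0.13 = 0.26
f = 2 * 343 / 0.26
f = 2638.46

2638.46 Hz


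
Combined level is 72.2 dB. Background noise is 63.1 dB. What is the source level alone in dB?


Given values:
  L_total = 72.2 dB, L_bg = 63.1 dB
Formula: L_source = 10 * log10(10^(L_total/10) - 10^(L_bg/10))
Convert to linear:
  10^(72.2/10) = 16595869.0744
  10^(63.1/10) = 2041737.9447
Difference: 16595869.0744 - 2041737.9447 = 14554131.1297
L_source = 10 * log10(14554131.1297) = 71.63

71.63 dB


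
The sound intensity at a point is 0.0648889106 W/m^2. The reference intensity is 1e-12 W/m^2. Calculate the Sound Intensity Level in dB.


Given values:
  I = 0.0648889106 W/m^2
  I_ref = 1e-12 W/m^2
Formula: SIL = 10 * log10(I / I_ref)
Compute ratio: I / I_ref = 64888910600
Compute log10: log10(64888910600) = 10.81217
Multiply: SIL = 10 * 10.81217 = 108.12

108.12 dB


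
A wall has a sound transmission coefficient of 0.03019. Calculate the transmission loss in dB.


Given values:
  tau = 0.03019
Formula: TL = 10 * log10(1 / tau)
Compute 1 / tau = 1 / 0.03019 = 33.1236
Compute log10(33.1236) = 1.520138
TL = 10 * 1.520138 = 15.2

15.2 dB


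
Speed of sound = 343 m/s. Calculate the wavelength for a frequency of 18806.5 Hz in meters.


Given values:
  c = 343 m/s, f = 18806.5 Hz
Formula: lambda = c / f
lambda = 343 / 18806.5
lambda = 0.0182

0.0182 m


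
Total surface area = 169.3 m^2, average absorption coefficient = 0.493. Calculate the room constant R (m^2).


Given values:
  S = 169.3 m^2, alpha = 0.493
Formula: R = S * alpha / (1 - alpha)
Numerator: 169.3 * 0.493 = 83.4649
Denominator: 1 - 0.493 = 0.507
R = 83.4649 / 0.507 = 164.63

164.63 m^2


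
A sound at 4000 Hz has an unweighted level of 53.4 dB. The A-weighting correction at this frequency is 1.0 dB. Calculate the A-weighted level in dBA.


Given values:
  SPL = 53.4 dB
  A-weighting at 4000 Hz = 1.0 dB
Formula: L_A = SPL + A_weight
L_A = 53.4 + (1.0)
L_A = 54.4

54.4 dBA


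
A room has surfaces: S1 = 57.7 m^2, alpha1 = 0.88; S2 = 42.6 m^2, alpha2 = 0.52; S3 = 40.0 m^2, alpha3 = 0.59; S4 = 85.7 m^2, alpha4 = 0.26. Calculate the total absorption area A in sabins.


Given surfaces:
  Surface 1: 57.7 * 0.88 = 50.776
  Surface 2: 42.6 * 0.52 = 22.152
  Surface 3: 40.0 * 0.59 = 23.6
  Surface 4: 85.7 * 0.26 = 22.282
Formula: A = sum(Si * alpha_i)
A = 50.776 + 22.152 + 23.6 + 22.282
A = 118.81

118.81 sabins


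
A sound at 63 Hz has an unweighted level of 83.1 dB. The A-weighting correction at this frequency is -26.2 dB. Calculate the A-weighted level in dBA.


Given values:
  SPL = 83.1 dB
  A-weighting at 63 Hz = -26.2 dB
Formula: L_A = SPL + A_weight
L_A = 83.1 + (-26.2)
L_A = 56.9

56.9 dBA


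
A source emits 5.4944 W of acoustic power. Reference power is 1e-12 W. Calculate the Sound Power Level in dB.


Given values:
  W = 5.4944 W
  W_ref = 1e-12 W
Formula: SWL = 10 * log10(W / W_ref)
Compute ratio: W / W_ref = 5494400000000
Compute log10: log10(5494400000000) = 12.73992
Multiply: SWL = 10 * 12.73992 = 127.4

127.4 dB


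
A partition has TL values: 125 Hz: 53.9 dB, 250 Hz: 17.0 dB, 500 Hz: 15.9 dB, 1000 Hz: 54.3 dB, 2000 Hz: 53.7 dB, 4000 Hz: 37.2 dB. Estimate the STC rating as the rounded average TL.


Given TL values at each frequency:
  125 Hz: 53.9 dB
  250 Hz: 17.0 dB
  500 Hz: 15.9 dB
  1000 Hz: 54.3 dB
  2000 Hz: 53.7 dB
  4000 Hz: 37.2 dB
Formula: STC ~ round(average of TL values)
Sum = 53.9 + 17.0 + 15.9 + 54.3 + 53.7 + 37.2 = 232.0
Average = 232.0 / 6 = 38.67
Rounded: 39

39


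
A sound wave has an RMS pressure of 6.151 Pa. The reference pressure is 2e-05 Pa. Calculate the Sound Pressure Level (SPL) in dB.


Given values:
  p = 6.151 Pa
  p_ref = 2e-05 Pa
Formula: SPL = 20 * log10(p / p_ref)
Compute ratio: p / p_ref = 6.151 / 2e-05 = 307550
Compute log10: log10(307550) = 5.487916
Multiply: SPL = 20 * 5.487916 = 109.76

109.76 dB


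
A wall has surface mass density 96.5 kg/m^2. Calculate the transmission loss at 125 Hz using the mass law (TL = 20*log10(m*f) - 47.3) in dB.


Given values:
  m = 96.5 kg/m^2, f = 125 Hz
Formula: TL = 20 * log10(m * f) - 47.3
Compute m * f = 96.5 * 125 = 12062.5
Compute log10(12062.5) = 4.081437
Compute 20 * 4.081437 = 81.6287
TL = 81.6287 - 47.3 = 34.33

34.33 dB


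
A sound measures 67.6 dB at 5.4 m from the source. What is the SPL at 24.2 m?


Given values:
  SPL1 = 67.6 dB, r1 = 5.4 m, r2 = 24.2 m
Formula: SPL2 = SPL1 - 20 * log10(r2 / r1)
Compute ratio: r2 / r1 = 24.2 / 5.4 = 4.4815
Compute log10: log10(4.4815) = 0.651423
Compute drop: 20 * 0.651423 = 13.0285
SPL2 = 67.6 - 13.0285 = 54.57

54.57 dB


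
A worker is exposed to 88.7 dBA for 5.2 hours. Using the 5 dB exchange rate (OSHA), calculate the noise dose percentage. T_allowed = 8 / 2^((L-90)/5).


Given values:
  L = 88.7 dBA, T = 5.2 hours
Formula: T_allowed = 8 / 2^((L - 90) / 5)
Compute exponent: (88.7 - 90) / 5 = -0.26
Compute 2^(-0.26) = 0.835088
T_allowed = 8 / 0.835088 = 9.579829 hours
Dose = (T / T_allowed) * 100
Dose = (5.2 / 9.579829) * 100 = 54.28

54.28 %


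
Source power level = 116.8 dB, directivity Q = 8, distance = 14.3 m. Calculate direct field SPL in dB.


Given values:
  Lw = 116.8 dB, Q = 8, r = 14.3 m
Formula: SPL = Lw + 10 * log10(Q / (4 * pi * r^2))
Compute 4 * pi * r^2 = 4 * pi * 14.3^2 = 2569.6971
Compute Q / denom = 8 / 2569.6971 = 0.00311321
Compute 10 * log10(0.00311321) = -25.0679
SPL = 116.8 + (-25.0679) = 91.73

91.73 dB


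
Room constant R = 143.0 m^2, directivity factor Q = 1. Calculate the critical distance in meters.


Given values:
  R = 143.0 m^2, Q = 1
Formula: d_c = 0.141 * sqrt(Q * R)
Compute Q * R = 1 * 143.0 = 143.0
Compute sqrt(143.0) = 11.9583
d_c = 0.141 * 11.9583 = 1.686

1.686 m


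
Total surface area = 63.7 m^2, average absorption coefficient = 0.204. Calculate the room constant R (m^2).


Given values:
  S = 63.7 m^2, alpha = 0.204
Formula: R = S * alpha / (1 - alpha)
Numerator: 63.7 * 0.204 = 12.9948
Denominator: 1 - 0.204 = 0.796
R = 12.9948 / 0.796 = 16.33

16.33 m^2


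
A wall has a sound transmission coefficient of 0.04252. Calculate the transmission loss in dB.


Given values:
  tau = 0.04252
Formula: TL = 10 * log10(1 / tau)
Compute 1 / tau = 1 / 0.04252 = 23.5183
Compute log10(23.5183) = 1.371406
TL = 10 * 1.371406 = 13.71

13.71 dB


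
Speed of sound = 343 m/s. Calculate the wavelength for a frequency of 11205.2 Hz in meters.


Given values:
  c = 343 m/s, f = 11205.2 Hz
Formula: lambda = c / f
lambda = 343 / 11205.2
lambda = 0.0306

0.0306 m


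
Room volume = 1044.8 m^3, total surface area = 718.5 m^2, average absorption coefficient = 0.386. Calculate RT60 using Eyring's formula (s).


Given values:
  V = 1044.8 m^3, S = 718.5 m^2, alpha = 0.386
Formula: RT60 = 0.161 * V / (-S * ln(1 - alpha))
Compute ln(1 - 0.386) = ln(0.614) = -0.48776
Denominator: -718.5 * -0.48776 = 350.4556
Numerator: 0.161 * 1044.8 = 168.2128
RT60 = 168.2128 / 350.4556 = 0.48

0.48 s


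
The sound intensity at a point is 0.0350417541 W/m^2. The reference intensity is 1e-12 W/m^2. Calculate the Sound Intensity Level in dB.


Given values:
  I = 0.0350417541 W/m^2
  I_ref = 1e-12 W/m^2
Formula: SIL = 10 * log10(I / I_ref)
Compute ratio: I / I_ref = 35041754100
Compute log10: log10(35041754100) = 10.544586
Multiply: SIL = 10 * 10.544586 = 105.45

105.45 dB


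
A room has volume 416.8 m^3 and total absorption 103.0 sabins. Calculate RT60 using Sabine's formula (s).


Given values:
  V = 416.8 m^3
  A = 103.0 sabins
Formula: RT60 = 0.161 * V / A
Numerator: 0.161 * 416.8 = 67.1048
RT60 = 67.1048 / 103.0 = 0.652

0.652 s


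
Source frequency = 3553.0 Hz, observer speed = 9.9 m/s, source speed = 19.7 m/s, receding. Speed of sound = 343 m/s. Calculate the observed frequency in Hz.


Given values:
  f_s = 3553.0 Hz, v_o = 9.9 m/s, v_s = 19.7 m/s
  Direction: receding
Formula: f_o = f_s * (c - v_o) / (c + v_s)
Numerator: c - v_o = 343 - 9.9 = 333.1
Denominator: c + v_s = 343 + 19.7 = 362.7
f_o = 3553.0 * 333.1 / 362.7 = 3263.04

3263.04 Hz


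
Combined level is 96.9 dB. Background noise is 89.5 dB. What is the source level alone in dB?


Given values:
  L_total = 96.9 dB, L_bg = 89.5 dB
Formula: L_source = 10 * log10(10^(L_total/10) - 10^(L_bg/10))
Convert to linear:
  10^(96.9/10) = 4897788193.6845
  10^(89.5/10) = 891250938.1337
Difference: 4897788193.6845 - 891250938.1337 = 4006537255.5508
L_source = 10 * log10(4006537255.5508) = 96.03

96.03 dB


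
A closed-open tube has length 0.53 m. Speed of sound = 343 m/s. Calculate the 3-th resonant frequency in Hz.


Given values:
  Tube type: closed-open, L = 0.53 m, c = 343 m/s, n = 3
Formula: f_n = (2n - 1) * c / (4 * L)
Compute 2n - 1 = 2*3 - 1 = 5
Compute 4 * L = 4 * 0.53 = 2.12
f = 5 * 343 / 2.12
f = 808.96

808.96 Hz


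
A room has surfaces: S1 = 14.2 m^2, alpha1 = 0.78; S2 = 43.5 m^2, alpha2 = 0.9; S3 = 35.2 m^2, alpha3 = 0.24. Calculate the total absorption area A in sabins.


Given surfaces:
  Surface 1: 14.2 * 0.78 = 11.076
  Surface 2: 43.5 * 0.9 = 39.15
  Surface 3: 35.2 * 0.24 = 8.448
Formula: A = sum(Si * alpha_i)
A = 11.076 + 39.15 + 8.448
A = 58.67

58.67 sabins


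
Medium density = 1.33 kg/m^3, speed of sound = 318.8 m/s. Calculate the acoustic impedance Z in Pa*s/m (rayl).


Given values:
  rho = 1.33 kg/m^3
  c = 318.8 m/s
Formula: Z = rho * c
Z = 1.33 * 318.8
Z = 424.0

424.0 rayl


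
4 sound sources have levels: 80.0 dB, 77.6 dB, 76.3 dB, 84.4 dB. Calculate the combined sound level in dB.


Formula: L_total = 10 * log10( sum(10^(Li/10)) )
  Source 1: 10^(80.0/10) = 100000000.0
  Source 2: 10^(77.6/10) = 57543993.7337
  Source 3: 10^(76.3/10) = 42657951.8802
  Source 4: 10^(84.4/10) = 275422870.3338
Sum of linear values = 475624815.9477
L_total = 10 * log10(475624815.9477) = 86.77

86.77 dB


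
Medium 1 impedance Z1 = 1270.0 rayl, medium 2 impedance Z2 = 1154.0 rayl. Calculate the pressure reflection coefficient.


Given values:
  Z1 = 1270.0 rayl, Z2 = 1154.0 rayl
Formula: R = (Z2 - Z1) / (Z2 + Z1)
Numerator: Z2 - Z1 = 1154.0 - 1270.0 = -116.0
Denominator: Z2 + Z1 = 1154.0 + 1270.0 = 2424.0
R = -116.0 / 2424.0 = -0.0479

-0.0479


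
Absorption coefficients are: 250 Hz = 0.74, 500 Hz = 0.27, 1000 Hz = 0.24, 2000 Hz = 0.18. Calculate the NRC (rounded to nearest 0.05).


Given values:
  a_250 = 0.74, a_500 = 0.27
  a_1000 = 0.24, a_2000 = 0.18
Formula: NRC = (a250 + a500 + a1000 + a2000) / 4
Sum = 0.74 + 0.27 + 0.24 + 0.18 = 1.43
NRC = 1.43 / 4 = 0.3575
Rounded to nearest 0.05: 0.35

0.35


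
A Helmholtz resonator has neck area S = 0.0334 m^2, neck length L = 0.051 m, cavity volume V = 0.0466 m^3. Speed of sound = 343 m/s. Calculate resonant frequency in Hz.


Given values:
  S = 0.0334 m^2, L = 0.051 m, V = 0.0466 m^3, c = 343 m/s
Formula: f = (c / (2*pi)) * sqrt(S / (V * L))
Compute V * L = 0.0466 * 0.051 = 0.0023766
Compute S / (V * L) = 0.0334 / 0.0023766 = 14.0537
Compute sqrt(14.0537) = 3.748826
Compute c / (2*pi) = 343 / 6.283185 = 54.590148
f = 54.590148 * 3.748826 = 204.65

204.65 Hz


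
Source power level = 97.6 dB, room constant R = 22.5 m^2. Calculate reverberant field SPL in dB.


Given values:
  Lw = 97.6 dB, R = 22.5 m^2
Formula: SPL = Lw + 10 * log10(4 / R)
Compute 4 / R = 4 / 22.5 = 0.177778
Compute 10 * log10(0.177778) = -7.5012
SPL = 97.6 + (-7.5012) = 90.1

90.1 dB


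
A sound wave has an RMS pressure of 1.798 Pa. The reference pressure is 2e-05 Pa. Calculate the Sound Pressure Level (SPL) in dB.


Given values:
  p = 1.798 Pa
  p_ref = 2e-05 Pa
Formula: SPL = 20 * log10(p / p_ref)
Compute ratio: p / p_ref = 1.798 / 2e-05 = 89900
Compute log10: log10(89900) = 4.95376
Multiply: SPL = 20 * 4.95376 = 99.08

99.08 dB


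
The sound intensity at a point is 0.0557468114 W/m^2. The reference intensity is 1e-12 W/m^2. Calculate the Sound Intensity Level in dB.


Given values:
  I = 0.0557468114 W/m^2
  I_ref = 1e-12 W/m^2
Formula: SIL = 10 * log10(I / I_ref)
Compute ratio: I / I_ref = 55746811400
Compute log10: log10(55746811400) = 10.74622
Multiply: SIL = 10 * 10.74622 = 107.46

107.46 dB


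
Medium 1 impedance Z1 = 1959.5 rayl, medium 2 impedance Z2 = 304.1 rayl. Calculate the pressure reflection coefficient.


Given values:
  Z1 = 1959.5 rayl, Z2 = 304.1 rayl
Formula: R = (Z2 - Z1) / (Z2 + Z1)
Numerator: Z2 - Z1 = 304.1 - 1959.5 = -1655.4
Denominator: Z2 + Z1 = 304.1 + 1959.5 = 2263.6
R = -1655.4 / 2263.6 = -0.7313

-0.7313


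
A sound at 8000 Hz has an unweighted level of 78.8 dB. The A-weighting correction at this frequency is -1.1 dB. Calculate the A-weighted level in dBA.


Given values:
  SPL = 78.8 dB
  A-weighting at 8000 Hz = -1.1 dB
Formula: L_A = SPL + A_weight
L_A = 78.8 + (-1.1)
L_A = 77.7

77.7 dBA


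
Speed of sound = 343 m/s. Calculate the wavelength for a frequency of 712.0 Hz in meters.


Given values:
  c = 343 m/s, f = 712.0 Hz
Formula: lambda = c / f
lambda = 343 / 712.0
lambda = 0.4817

0.4817 m


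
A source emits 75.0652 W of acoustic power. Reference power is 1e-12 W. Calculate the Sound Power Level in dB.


Given values:
  W = 75.0652 W
  W_ref = 1e-12 W
Formula: SWL = 10 * log10(W / W_ref)
Compute ratio: W / W_ref = 75065200000000
Compute log10: log10(75065200000000) = 13.875439
Multiply: SWL = 10 * 13.875439 = 138.75

138.75 dB


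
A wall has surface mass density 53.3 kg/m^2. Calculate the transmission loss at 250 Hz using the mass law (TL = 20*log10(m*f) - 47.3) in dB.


Given values:
  m = 53.3 kg/m^2, f = 250 Hz
Formula: TL = 20 * log10(m * f) - 47.3
Compute m * f = 53.3 * 250 = 13325.0
Compute log10(13325.0) = 4.124667
Compute 20 * 4.124667 = 82.4933
TL = 82.4933 - 47.3 = 35.19

35.19 dB


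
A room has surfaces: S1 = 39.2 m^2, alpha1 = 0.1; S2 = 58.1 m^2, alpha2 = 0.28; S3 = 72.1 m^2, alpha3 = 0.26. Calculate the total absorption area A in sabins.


Given surfaces:
  Surface 1: 39.2 * 0.1 = 3.92
  Surface 2: 58.1 * 0.28 = 16.268
  Surface 3: 72.1 * 0.26 = 18.746
Formula: A = sum(Si * alpha_i)
A = 3.92 + 16.268 + 18.746
A = 38.93

38.93 sabins


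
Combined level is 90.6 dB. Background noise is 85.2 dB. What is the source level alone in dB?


Given values:
  L_total = 90.6 dB, L_bg = 85.2 dB
Formula: L_source = 10 * log10(10^(L_total/10) - 10^(L_bg/10))
Convert to linear:
  10^(90.6/10) = 1148153621.4969
  10^(85.2/10) = 331131121.4826
Difference: 1148153621.4969 - 331131121.4826 = 817022500.0143
L_source = 10 * log10(817022500.0143) = 89.12

89.12 dB


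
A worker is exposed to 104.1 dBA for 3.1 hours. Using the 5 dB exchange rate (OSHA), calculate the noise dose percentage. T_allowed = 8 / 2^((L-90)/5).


Given values:
  L = 104.1 dBA, T = 3.1 hours
Formula: T_allowed = 8 / 2^((L - 90) / 5)
Compute exponent: (104.1 - 90) / 5 = 2.82
Compute 2^(2.82) = 7.061624
T_allowed = 8 / 7.061624 = 1.132884 hours
Dose = (T / T_allowed) * 100
Dose = (3.1 / 1.132884) * 100 = 273.64

273.64 %


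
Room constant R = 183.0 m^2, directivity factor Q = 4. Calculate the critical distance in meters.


Given values:
  R = 183.0 m^2, Q = 4
Formula: d_c = 0.141 * sqrt(Q * R)
Compute Q * R = 4 * 183.0 = 732.0
Compute sqrt(732.0) = 27.0555
d_c = 0.141 * 27.0555 = 3.815

3.815 m


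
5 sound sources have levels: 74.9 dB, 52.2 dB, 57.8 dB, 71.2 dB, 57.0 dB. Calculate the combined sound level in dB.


Formula: L_total = 10 * log10( sum(10^(Li/10)) )
  Source 1: 10^(74.9/10) = 30902954.3251
  Source 2: 10^(52.2/10) = 165958.6907
  Source 3: 10^(57.8/10) = 602559.5861
  Source 4: 10^(71.2/10) = 13182567.3856
  Source 5: 10^(57.0/10) = 501187.2336
Sum of linear values = 45355227.2211
L_total = 10 * log10(45355227.2211) = 76.57

76.57 dB


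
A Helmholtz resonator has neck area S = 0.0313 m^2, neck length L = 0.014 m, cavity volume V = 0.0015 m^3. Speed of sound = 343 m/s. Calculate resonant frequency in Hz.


Given values:
  S = 0.0313 m^2, L = 0.014 m, V = 0.0015 m^3, c = 343 m/s
Formula: f = (c / (2*pi)) * sqrt(S / (V * L))
Compute V * L = 0.0015 * 0.014 = 2.1e-05
Compute S / (V * L) = 0.0313 / 2.1e-05 = 1490.4762
Compute sqrt(1490.4762) = 38.606686
Compute c / (2*pi) = 343 / 6.283185 = 54.590148
f = 54.590148 * 38.606686 = 2107.54

2107.54 Hz


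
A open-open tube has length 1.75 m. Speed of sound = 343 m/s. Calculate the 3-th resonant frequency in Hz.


Given values:
  Tube type: open-open, L = 1.75 m, c = 343 m/s, n = 3
Formula: f_n = n * c / (2 * L)
Compute 2 * L = 2 * 1.75 = 3.5
f = 3 * 343 / 3.5
f = 294.0

294.0 Hz


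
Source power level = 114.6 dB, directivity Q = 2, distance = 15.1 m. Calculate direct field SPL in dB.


Given values:
  Lw = 114.6 dB, Q = 2, r = 15.1 m
Formula: SPL = Lw + 10 * log10(Q / (4 * pi * r^2))
Compute 4 * pi * r^2 = 4 * pi * 15.1^2 = 2865.2582
Compute Q / denom = 2 / 2865.2582 = 0.00069802
Compute 10 * log10(0.00069802) = -31.5613
SPL = 114.6 + (-31.5613) = 83.04

83.04 dB


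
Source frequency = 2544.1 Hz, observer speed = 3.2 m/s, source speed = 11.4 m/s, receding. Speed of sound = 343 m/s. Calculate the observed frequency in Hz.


Given values:
  f_s = 2544.1 Hz, v_o = 3.2 m/s, v_s = 11.4 m/s
  Direction: receding
Formula: f_o = f_s * (c - v_o) / (c + v_s)
Numerator: c - v_o = 343 - 3.2 = 339.8
Denominator: c + v_s = 343 + 11.4 = 354.4
f_o = 2544.1 * 339.8 / 354.4 = 2439.29

2439.29 Hz


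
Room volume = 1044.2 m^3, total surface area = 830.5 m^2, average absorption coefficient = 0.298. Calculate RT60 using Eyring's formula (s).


Given values:
  V = 1044.2 m^3, S = 830.5 m^2, alpha = 0.298
Formula: RT60 = 0.161 * V / (-S * ln(1 - alpha))
Compute ln(1 - 0.298) = ln(0.702) = -0.353822
Denominator: -830.5 * -0.353822 = 293.8492
Numerator: 0.161 * 1044.2 = 168.1162
RT60 = 168.1162 / 293.8492 = 0.572

0.572 s


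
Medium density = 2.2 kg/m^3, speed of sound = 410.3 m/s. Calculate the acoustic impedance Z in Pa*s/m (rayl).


Given values:
  rho = 2.2 kg/m^3
  c = 410.3 m/s
Formula: Z = rho * c
Z = 2.2 * 410.3
Z = 902.66

902.66 rayl


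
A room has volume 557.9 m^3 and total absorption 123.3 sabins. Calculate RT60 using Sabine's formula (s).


Given values:
  V = 557.9 m^3
  A = 123.3 sabins
Formula: RT60 = 0.161 * V / A
Numerator: 0.161 * 557.9 = 89.8219
RT60 = 89.8219 / 123.3 = 0.728

0.728 s


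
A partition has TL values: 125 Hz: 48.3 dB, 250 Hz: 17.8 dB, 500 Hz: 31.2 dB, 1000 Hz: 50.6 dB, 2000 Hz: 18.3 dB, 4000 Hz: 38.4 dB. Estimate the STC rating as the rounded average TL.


Given TL values at each frequency:
  125 Hz: 48.3 dB
  250 Hz: 17.8 dB
  500 Hz: 31.2 dB
  1000 Hz: 50.6 dB
  2000 Hz: 18.3 dB
  4000 Hz: 38.4 dB
Formula: STC ~ round(average of TL values)
Sum = 48.3 + 17.8 + 31.2 + 50.6 + 18.3 + 38.4 = 204.6
Average = 204.6 / 6 = 34.1
Rounded: 34

34


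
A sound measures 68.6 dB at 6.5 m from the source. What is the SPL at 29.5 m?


Given values:
  SPL1 = 68.6 dB, r1 = 6.5 m, r2 = 29.5 m
Formula: SPL2 = SPL1 - 20 * log10(r2 / r1)
Compute ratio: r2 / r1 = 29.5 / 6.5 = 4.5385
Compute log10: log10(4.5385) = 0.656912
Compute drop: 20 * 0.656912 = 13.1382
SPL2 = 68.6 - 13.1382 = 55.46

55.46 dB


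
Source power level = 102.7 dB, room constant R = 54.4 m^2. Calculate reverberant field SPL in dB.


Given values:
  Lw = 102.7 dB, R = 54.4 m^2
Formula: SPL = Lw + 10 * log10(4 / R)
Compute 4 / R = 4 / 54.4 = 0.073529
Compute 10 * log10(0.073529) = -11.3354
SPL = 102.7 + (-11.3354) = 91.36

91.36 dB


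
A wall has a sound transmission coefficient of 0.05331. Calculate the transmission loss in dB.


Given values:
  tau = 0.05331
Formula: TL = 10 * log10(1 / tau)
Compute 1 / tau = 1 / 0.05331 = 18.7582
Compute log10(18.7582) = 1.273191
TL = 10 * 1.273191 = 12.73

12.73 dB


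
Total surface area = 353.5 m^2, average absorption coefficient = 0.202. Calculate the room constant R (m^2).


Given values:
  S = 353.5 m^2, alpha = 0.202
Formula: R = S * alpha / (1 - alpha)
Numerator: 353.5 * 0.202 = 71.407
Denominator: 1 - 0.202 = 0.798
R = 71.407 / 0.798 = 89.48

89.48 m^2


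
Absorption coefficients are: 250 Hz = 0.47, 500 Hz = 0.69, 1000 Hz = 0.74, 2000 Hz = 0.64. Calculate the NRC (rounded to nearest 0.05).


Given values:
  a_250 = 0.47, a_500 = 0.69
  a_1000 = 0.74, a_2000 = 0.64
Formula: NRC = (a250 + a500 + a1000 + a2000) / 4
Sum = 0.47 + 0.69 + 0.74 + 0.64 = 2.54
NRC = 2.54 / 4 = 0.635
Rounded to nearest 0.05: 0.65

0.65


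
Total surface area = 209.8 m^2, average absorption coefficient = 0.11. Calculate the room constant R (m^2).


Given values:
  S = 209.8 m^2, alpha = 0.11
Formula: R = S * alpha / (1 - alpha)
Numerator: 209.8 * 0.11 = 23.078
Denominator: 1 - 0.11 = 0.89
R = 23.078 / 0.89 = 25.93

25.93 m^2


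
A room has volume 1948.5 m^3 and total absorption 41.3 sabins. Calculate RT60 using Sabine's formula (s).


Given values:
  V = 1948.5 m^3
  A = 41.3 sabins
Formula: RT60 = 0.161 * V / A
Numerator: 0.161 * 1948.5 = 313.7085
RT60 = 313.7085 / 41.3 = 7.596

7.596 s


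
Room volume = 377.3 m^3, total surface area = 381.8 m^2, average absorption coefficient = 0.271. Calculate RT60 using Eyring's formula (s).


Given values:
  V = 377.3 m^3, S = 381.8 m^2, alpha = 0.271
Formula: RT60 = 0.161 * V / (-S * ln(1 - alpha))
Compute ln(1 - 0.271) = ln(0.729) = -0.316082
Denominator: -381.8 * -0.316082 = 120.6801
Numerator: 0.161 * 377.3 = 60.7453
RT60 = 60.7453 / 120.6801 = 0.503

0.503 s


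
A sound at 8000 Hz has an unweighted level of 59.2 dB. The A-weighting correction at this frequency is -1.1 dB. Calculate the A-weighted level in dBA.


Given values:
  SPL = 59.2 dB
  A-weighting at 8000 Hz = -1.1 dB
Formula: L_A = SPL + A_weight
L_A = 59.2 + (-1.1)
L_A = 58.1

58.1 dBA


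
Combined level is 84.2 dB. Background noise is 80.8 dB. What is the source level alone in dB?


Given values:
  L_total = 84.2 dB, L_bg = 80.8 dB
Formula: L_source = 10 * log10(10^(L_total/10) - 10^(L_bg/10))
Convert to linear:
  10^(84.2/10) = 263026799.1895
  10^(80.8/10) = 120226443.4617
Difference: 263026799.1895 - 120226443.4617 = 142800355.7278
L_source = 10 * log10(142800355.7278) = 81.55

81.55 dB


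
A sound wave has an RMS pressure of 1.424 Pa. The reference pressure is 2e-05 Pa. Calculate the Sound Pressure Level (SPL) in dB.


Given values:
  p = 1.424 Pa
  p_ref = 2e-05 Pa
Formula: SPL = 20 * log10(p / p_ref)
Compute ratio: p / p_ref = 1.424 / 2e-05 = 71200
Compute log10: log10(71200) = 4.85248
Multiply: SPL = 20 * 4.85248 = 97.05

97.05 dB


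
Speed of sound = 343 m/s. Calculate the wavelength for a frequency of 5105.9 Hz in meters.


Given values:
  c = 343 m/s, f = 5105.9 Hz
Formula: lambda = c / f
lambda = 343 / 5105.9
lambda = 0.0672

0.0672 m


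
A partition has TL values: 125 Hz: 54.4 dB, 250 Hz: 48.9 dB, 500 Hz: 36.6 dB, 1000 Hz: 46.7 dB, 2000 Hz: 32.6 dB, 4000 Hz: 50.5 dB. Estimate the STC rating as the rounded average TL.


Given TL values at each frequency:
  125 Hz: 54.4 dB
  250 Hz: 48.9 dB
  500 Hz: 36.6 dB
  1000 Hz: 46.7 dB
  2000 Hz: 32.6 dB
  4000 Hz: 50.5 dB
Formula: STC ~ round(average of TL values)
Sum = 54.4 + 48.9 + 36.6 + 46.7 + 32.6 + 50.5 = 269.7
Average = 269.7 / 6 = 44.95
Rounded: 45

45


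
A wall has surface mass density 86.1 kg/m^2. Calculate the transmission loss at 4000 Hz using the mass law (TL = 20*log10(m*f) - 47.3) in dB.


Given values:
  m = 86.1 kg/m^2, f = 4000 Hz
Formula: TL = 20 * log10(m * f) - 47.3
Compute m * f = 86.1 * 4000 = 344400.0
Compute log10(344400.0) = 5.537063
Compute 20 * 5.537063 = 110.7413
TL = 110.7413 - 47.3 = 63.44

63.44 dB


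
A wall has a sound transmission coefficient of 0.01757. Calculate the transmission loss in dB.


Given values:
  tau = 0.01757
Formula: TL = 10 * log10(1 / tau)
Compute 1 / tau = 1 / 0.01757 = 56.9152
Compute log10(56.9152) = 1.755228
TL = 10 * 1.755228 = 17.55

17.55 dB


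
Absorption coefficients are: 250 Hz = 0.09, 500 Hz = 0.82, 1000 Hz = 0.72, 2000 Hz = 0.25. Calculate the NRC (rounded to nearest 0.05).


Given values:
  a_250 = 0.09, a_500 = 0.82
  a_1000 = 0.72, a_2000 = 0.25
Formula: NRC = (a250 + a500 + a1000 + a2000) / 4
Sum = 0.09 + 0.82 + 0.72 + 0.25 = 1.88
NRC = 1.88 / 4 = 0.47
Rounded to nearest 0.05: 0.45

0.45


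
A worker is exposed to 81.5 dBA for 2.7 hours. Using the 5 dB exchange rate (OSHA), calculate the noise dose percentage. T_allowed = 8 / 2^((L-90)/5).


Given values:
  L = 81.5 dBA, T = 2.7 hours
Formula: T_allowed = 8 / 2^((L - 90) / 5)
Compute exponent: (81.5 - 90) / 5 = -1.7
Compute 2^(-1.7) = 0.307786
T_allowed = 8 / 0.307786 = 25.992085 hours
Dose = (T / T_allowed) * 100
Dose = (2.7 / 25.992085) * 100 = 10.39

10.39 %


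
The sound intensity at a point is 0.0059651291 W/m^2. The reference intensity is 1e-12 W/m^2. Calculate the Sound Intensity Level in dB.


Given values:
  I = 0.0059651291 W/m^2
  I_ref = 1e-12 W/m^2
Formula: SIL = 10 * log10(I / I_ref)
Compute ratio: I / I_ref = 5965129100
Compute log10: log10(5965129100) = 9.77562
Multiply: SIL = 10 * 9.77562 = 97.76

97.76 dB


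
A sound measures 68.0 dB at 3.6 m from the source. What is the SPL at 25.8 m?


Given values:
  SPL1 = 68.0 dB, r1 = 3.6 m, r2 = 25.8 m
Formula: SPL2 = SPL1 - 20 * log10(r2 / r1)
Compute ratio: r2 / r1 = 25.8 / 3.6 = 7.1667
Compute log10: log10(7.1667) = 0.855319
Compute drop: 20 * 0.855319 = 17.1064
SPL2 = 68.0 - 17.1064 = 50.89

50.89 dB


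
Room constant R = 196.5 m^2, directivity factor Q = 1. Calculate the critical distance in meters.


Given values:
  R = 196.5 m^2, Q = 1
Formula: d_c = 0.141 * sqrt(Q * R)
Compute Q * R = 1 * 196.5 = 196.5
Compute sqrt(196.5) = 14.0178
d_c = 0.141 * 14.0178 = 1.977

1.977 m


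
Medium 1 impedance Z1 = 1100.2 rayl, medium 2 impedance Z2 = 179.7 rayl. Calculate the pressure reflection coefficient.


Given values:
  Z1 = 1100.2 rayl, Z2 = 179.7 rayl
Formula: R = (Z2 - Z1) / (Z2 + Z1)
Numerator: Z2 - Z1 = 179.7 - 1100.2 = -920.5
Denominator: Z2 + Z1 = 179.7 + 1100.2 = 1279.9
R = -920.5 / 1279.9 = -0.7192

-0.7192


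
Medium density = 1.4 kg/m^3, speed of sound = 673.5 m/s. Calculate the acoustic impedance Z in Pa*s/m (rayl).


Given values:
  rho = 1.4 kg/m^3
  c = 673.5 m/s
Formula: Z = rho * c
Z = 1.4 * 673.5
Z = 942.9

942.9 rayl


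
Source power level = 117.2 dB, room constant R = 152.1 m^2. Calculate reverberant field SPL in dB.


Given values:
  Lw = 117.2 dB, R = 152.1 m^2
Formula: SPL = Lw + 10 * log10(4 / R)
Compute 4 / R = 4 / 152.1 = 0.026298
Compute 10 * log10(0.026298) = -15.8008
SPL = 117.2 + (-15.8008) = 101.4

101.4 dB


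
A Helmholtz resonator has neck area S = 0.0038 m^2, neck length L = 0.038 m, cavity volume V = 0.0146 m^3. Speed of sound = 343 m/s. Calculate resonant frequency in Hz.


Given values:
  S = 0.0038 m^2, L = 0.038 m, V = 0.0146 m^3, c = 343 m/s
Formula: f = (c / (2*pi)) * sqrt(S / (V * L))
Compute V * L = 0.0146 * 0.038 = 0.0005548
Compute S / (V * L) = 0.0038 / 0.0005548 = 6.8493
Compute sqrt(6.8493) = 2.617117
Compute c / (2*pi) = 343 / 6.283185 = 54.590148
f = 54.590148 * 2.617117 = 142.87

142.87 Hz


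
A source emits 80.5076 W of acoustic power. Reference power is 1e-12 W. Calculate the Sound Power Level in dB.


Given values:
  W = 80.5076 W
  W_ref = 1e-12 W
Formula: SWL = 10 * log10(W / W_ref)
Compute ratio: W / W_ref = 80507600000000
Compute log10: log10(80507600000000) = 13.905837
Multiply: SWL = 10 * 13.905837 = 139.06

139.06 dB


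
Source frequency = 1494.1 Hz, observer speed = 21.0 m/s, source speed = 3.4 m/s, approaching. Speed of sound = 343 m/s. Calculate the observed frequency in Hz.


Given values:
  f_s = 1494.1 Hz, v_o = 21.0 m/s, v_s = 3.4 m/s
  Direction: approaching
Formula: f_o = f_s * (c + v_o) / (c - v_s)
Numerator: c + v_o = 343 + 21.0 = 364.0
Denominator: c - v_s = 343 - 3.4 = 339.6
f_o = 1494.1 * 364.0 / 339.6 = 1601.45

1601.45 Hz


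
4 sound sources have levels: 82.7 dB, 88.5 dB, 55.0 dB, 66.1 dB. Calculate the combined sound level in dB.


Formula: L_total = 10 * log10( sum(10^(Li/10)) )
  Source 1: 10^(82.7/10) = 186208713.6663
  Source 2: 10^(88.5/10) = 707945784.3841
  Source 3: 10^(55.0/10) = 316227.766
  Source 4: 10^(66.1/10) = 4073802.778
Sum of linear values = 898544528.5944
L_total = 10 * log10(898544528.5944) = 89.54

89.54 dB


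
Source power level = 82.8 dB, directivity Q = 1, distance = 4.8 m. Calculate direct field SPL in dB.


Given values:
  Lw = 82.8 dB, Q = 1, r = 4.8 m
Formula: SPL = Lw + 10 * log10(Q / (4 * pi * r^2))
Compute 4 * pi * r^2 = 4 * pi * 4.8^2 = 289.5292
Compute Q / denom = 1 / 289.5292 = 0.00345388
Compute 10 * log10(0.00345388) = -24.6169
SPL = 82.8 + (-24.6169) = 58.18

58.18 dB


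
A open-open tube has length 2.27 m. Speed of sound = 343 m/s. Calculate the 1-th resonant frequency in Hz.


Given values:
  Tube type: open-open, L = 2.27 m, c = 343 m/s, n = 1
Formula: f_n = n * c / (2 * L)
Compute 2 * L = 2 * 2.27 = 4.54
f = 1 * 343 / 4.54
f = 75.55

75.55 Hz


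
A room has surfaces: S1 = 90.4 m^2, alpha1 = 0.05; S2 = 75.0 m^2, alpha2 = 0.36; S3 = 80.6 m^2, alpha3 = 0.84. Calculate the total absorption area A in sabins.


Given surfaces:
  Surface 1: 90.4 * 0.05 = 4.52
  Surface 2: 75.0 * 0.36 = 27.0
  Surface 3: 80.6 * 0.84 = 67.704
Formula: A = sum(Si * alpha_i)
A = 4.52 + 27.0 + 67.704
A = 99.22

99.22 sabins


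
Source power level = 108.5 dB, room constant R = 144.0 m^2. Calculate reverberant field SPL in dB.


Given values:
  Lw = 108.5 dB, R = 144.0 m^2
Formula: SPL = Lw + 10 * log10(4 / R)
Compute 4 / R = 4 / 144.0 = 0.027778
Compute 10 * log10(0.027778) = -15.563
SPL = 108.5 + (-15.563) = 92.94

92.94 dB


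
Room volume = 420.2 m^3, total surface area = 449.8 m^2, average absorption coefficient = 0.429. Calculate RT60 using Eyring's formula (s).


Given values:
  V = 420.2 m^3, S = 449.8 m^2, alpha = 0.429
Formula: RT60 = 0.161 * V / (-S * ln(1 - alpha))
Compute ln(1 - 0.429) = ln(0.571) = -0.560366
Denominator: -449.8 * -0.560366 = 252.0526
Numerator: 0.161 * 420.2 = 67.6522
RT60 = 67.6522 / 252.0526 = 0.268

0.268 s


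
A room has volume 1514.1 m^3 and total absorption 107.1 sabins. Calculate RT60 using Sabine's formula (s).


Given values:
  V = 1514.1 m^3
  A = 107.1 sabins
Formula: RT60 = 0.161 * V / A
Numerator: 0.161 * 1514.1 = 243.7701
RT60 = 243.7701 / 107.1 = 2.276

2.276 s
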